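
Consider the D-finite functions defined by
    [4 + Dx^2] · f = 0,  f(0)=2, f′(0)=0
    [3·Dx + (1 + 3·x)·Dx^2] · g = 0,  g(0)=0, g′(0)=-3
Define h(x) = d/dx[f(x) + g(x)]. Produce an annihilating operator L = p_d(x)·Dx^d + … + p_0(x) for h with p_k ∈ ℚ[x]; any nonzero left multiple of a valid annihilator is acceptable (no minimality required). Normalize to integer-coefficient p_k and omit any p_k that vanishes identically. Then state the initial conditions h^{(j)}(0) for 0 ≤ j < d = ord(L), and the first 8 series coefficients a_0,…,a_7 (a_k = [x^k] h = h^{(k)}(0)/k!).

f: a_k = 2, 0, -4, 0, 4/3, 0, -8/45, 0, …
g: a_k = 0, -3, 9/2, -9, 81/4, -243/5, 243/2, -2187/7, …
Sum ⇒ L₀ = lclm(L_f,L_g) in ℚ(x)⟨Dx⟩.
Differentiate: ansatz ord ≤ ord L₀ ⇒ L.
L = (348 + 144·x + 216·x^2) + (44 + 180·x + 216·x^2 + 216·x^3)·Dx + (87 + 36·x + 54·x^2)·Dx^2 + (11 + 45·x + 54·x^2 + 54·x^3)·Dx^3  (order 3).
h: a_k = -3, 1, -27, 259/3, -243, 10919/15, -2187, 2066747/315, …
ICs: h(0) = -3, h′(0) = 1, h′′(0) = -54.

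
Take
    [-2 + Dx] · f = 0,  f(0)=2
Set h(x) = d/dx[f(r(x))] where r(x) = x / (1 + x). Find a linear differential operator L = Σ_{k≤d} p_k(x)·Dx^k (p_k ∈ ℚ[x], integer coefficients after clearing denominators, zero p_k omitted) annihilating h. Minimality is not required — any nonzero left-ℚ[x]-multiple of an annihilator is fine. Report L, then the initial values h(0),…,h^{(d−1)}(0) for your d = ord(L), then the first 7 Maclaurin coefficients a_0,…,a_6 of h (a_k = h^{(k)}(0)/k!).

L = -2·x + (-1 - 2·x - x^2)·Dx  (order 1).
h: a_k = 4, 0, -4, 16/3, -4, 16/15, 20/9, …
ICs: h(0) = 4.

f: a_k = 2, 4, 4, 8/3, 4/3, 8/15, 8/45, …
h₀=f(r): pull back L_f along r ⇒ L₀.
Differentiate: ansatz ord ≤ ord L₀ ⇒ L.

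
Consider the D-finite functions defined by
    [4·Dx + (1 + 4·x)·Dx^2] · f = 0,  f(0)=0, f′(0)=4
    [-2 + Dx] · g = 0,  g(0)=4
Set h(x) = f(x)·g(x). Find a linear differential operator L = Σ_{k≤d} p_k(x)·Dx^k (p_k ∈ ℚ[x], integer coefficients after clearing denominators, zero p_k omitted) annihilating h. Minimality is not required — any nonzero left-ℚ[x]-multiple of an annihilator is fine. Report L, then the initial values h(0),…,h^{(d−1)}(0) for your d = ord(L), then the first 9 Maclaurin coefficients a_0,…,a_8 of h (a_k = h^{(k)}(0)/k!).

L = (-4 + 16·x) - 16·x·Dx + (1 + 4·x)·Dx^2  (order 2).
h: a_k = 0, 16, 0, 160/3, -128, 6688/15, -13568/9, 1653056/315, -835328/45, …
ICs: h(0) = 0, h′(0) = 16.

f: a_k = 0, 4, -8, 64/3, -64, 1024/5, -2048/3, 16384/7, -8192, …
g: a_k = 4, 8, 8, 16/3, 8/3, 16/15, 16/45, 32/315, 8/315, …
f·g: L₀ = L_f ⊗_s L_g, ord ≤ 2·1.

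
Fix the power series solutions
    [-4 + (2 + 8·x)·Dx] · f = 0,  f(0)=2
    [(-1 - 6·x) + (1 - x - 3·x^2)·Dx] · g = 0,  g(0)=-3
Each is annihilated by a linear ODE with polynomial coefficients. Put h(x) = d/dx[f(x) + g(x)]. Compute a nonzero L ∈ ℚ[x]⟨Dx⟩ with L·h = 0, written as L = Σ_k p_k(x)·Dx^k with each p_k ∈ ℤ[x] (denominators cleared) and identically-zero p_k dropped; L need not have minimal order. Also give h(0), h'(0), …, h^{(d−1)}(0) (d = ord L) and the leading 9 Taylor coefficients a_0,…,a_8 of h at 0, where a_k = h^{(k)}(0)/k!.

L = (-90 - 516·x - 1548·x^2 - 1296·x^3 - 1620·x^4) + (-15 - 288·x - 1752·x^2 - 4068·x^3 - 4914·x^4 - 4860·x^5)·Dx + (5 + 45·x + 109·x^2 - 18·x^3 - 468·x^4 - 1278·x^5 - 1080·x^6)·Dx^2  (order 2).
h: a_k = 1, -32, -39, -308, -320, -2754, -861, -25920, 20187, …
ICs: h(0) = 1, h′(0) = -32.

f: a_k = 2, 4, -4, 8, -20, 56, -168, 528, -1716, …
g: a_k = -3, -3, -12, -21, -57, -120, -291, -651, -1524, …
f+g: L₀ = lclm(L_f,L_g), ord ≤ 1+1.
Derive L from L₀ (diff closure).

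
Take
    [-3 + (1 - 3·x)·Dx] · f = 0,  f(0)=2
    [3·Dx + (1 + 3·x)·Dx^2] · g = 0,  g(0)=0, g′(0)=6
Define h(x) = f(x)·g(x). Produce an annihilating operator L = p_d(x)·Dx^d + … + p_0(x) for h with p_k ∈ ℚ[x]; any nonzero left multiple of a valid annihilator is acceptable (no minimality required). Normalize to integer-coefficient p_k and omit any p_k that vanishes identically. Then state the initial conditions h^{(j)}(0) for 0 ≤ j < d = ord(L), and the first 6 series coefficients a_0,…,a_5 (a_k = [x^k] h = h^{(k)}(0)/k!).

L = 9 + (3 + 27·x)·Dx + (-1 + 9·x^2)·Dx^2  (order 2).
h: a_k = 0, 12, 18, 90, 189, 3807/5, …
ICs: h(0) = 0, h′(0) = 12.

f: a_k = 2, 6, 18, 54, 162, 486, …
g: a_k = 0, 6, -9, 18, -81/2, 486/5, …
L₀ := L_f ⊗_s L_g (sym. prod.), ord ≤ 2.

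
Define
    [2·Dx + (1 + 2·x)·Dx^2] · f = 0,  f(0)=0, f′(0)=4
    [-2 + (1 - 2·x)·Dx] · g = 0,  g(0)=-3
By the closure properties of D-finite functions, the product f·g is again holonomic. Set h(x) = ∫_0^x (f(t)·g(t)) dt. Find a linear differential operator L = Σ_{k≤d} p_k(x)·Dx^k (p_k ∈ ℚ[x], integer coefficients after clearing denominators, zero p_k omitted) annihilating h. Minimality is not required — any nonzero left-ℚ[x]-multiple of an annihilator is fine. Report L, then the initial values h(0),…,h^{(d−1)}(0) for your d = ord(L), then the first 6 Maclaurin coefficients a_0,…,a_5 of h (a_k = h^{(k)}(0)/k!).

L = 4·Dx + (2 + 12·x)·Dx^2 + (-1 + 4·x^2)·Dx^3  (order 3).
h: a_k = 0, 0, -6, -4, -10, -56/5, …
ICs: h(0) = 0, h′(0) = 0, h′′(0) = -12.

f: a_k = 0, 4, -4, 16/3, -8, 64/5, …
g: a_k = -3, -6, -12, -24, -48, -96, …
L₀ := L_f ⊗_s L_g (sym. prod.), ord ≤ 2.
h=∫h₀ ⇒ L = L₀·Dx.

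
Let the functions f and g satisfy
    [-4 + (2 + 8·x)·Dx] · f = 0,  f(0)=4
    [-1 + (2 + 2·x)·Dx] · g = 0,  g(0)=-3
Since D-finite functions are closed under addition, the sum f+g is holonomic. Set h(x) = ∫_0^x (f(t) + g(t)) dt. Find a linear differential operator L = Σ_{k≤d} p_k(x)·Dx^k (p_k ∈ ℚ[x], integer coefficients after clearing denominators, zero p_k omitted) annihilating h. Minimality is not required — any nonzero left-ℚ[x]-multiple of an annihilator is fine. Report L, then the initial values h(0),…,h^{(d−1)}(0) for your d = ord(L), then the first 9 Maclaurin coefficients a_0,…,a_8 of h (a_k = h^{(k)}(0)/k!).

f: a_k = 4, 8, -8, 16, -40, 112, -336, 1056, -3432, …
g: a_k = -3, -3/2, 3/8, -3/16, 15/128, -21/256, 63/1024, -99/2048, 1287/32768, …
h₀=f+g: left-lcm gives L₀, ord ≤ 2.
Integrate: L := L₀·Dx.
L = -2·Dx + (5 + 8·x)·Dx^2 + (2 + 10·x + 8·x^2)·Dx^3  (order 3).
h: a_k = 0, 1, 13/4, -61/24, 253/64, -1021/128, 28651/1536, -49143/1024, 2162589/16384, …
ICs: h(0) = 0, h′(0) = 1, h′′(0) = 13/2.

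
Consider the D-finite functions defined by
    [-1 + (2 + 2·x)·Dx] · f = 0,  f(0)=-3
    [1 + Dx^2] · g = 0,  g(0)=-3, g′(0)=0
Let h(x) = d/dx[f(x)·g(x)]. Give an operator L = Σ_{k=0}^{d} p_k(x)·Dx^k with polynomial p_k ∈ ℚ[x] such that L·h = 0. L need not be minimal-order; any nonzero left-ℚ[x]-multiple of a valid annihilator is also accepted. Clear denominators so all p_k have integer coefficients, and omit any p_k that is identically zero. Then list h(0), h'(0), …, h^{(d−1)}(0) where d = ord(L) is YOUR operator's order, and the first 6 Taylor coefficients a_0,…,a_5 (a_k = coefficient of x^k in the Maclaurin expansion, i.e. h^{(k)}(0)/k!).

f: a_k = -3, -3/2, 3/8, -3/16, 15/128, -21/256, …
g: a_k = -3, 0, 3/2, 0, -1/8, 0, …
Sym-product of L_f,L_g gives L₀ (≤ ord 2).
Differentiate: ansatz ord ≤ ord L₀ ⇒ L.
L = (53 + 144·x + 136·x^2 + 64·x^3 + 16·x^4) + (-4 - 36·x - 48·x^2 - 16·x^3)·Dx + (28 + 88·x + 108·x^2 + 64·x^3 + 16·x^4)·Dx^2  (order 2).
h: a_k = 9/2, -45/4, -81/16, 75/32, 195/256, -1047/2560, …
ICs: h(0) = 9/2, h′(0) = -45/4.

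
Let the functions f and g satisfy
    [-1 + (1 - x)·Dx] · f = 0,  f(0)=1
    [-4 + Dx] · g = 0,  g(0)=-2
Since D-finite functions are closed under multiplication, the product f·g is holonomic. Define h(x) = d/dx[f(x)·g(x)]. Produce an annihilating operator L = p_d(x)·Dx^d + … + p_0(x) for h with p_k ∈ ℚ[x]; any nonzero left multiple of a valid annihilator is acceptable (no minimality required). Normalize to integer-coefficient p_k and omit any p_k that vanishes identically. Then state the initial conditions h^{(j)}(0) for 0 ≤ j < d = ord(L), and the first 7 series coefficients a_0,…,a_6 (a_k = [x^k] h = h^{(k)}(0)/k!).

L = (26 - 40·x + 16·x^2) + (-5 + 9·x - 4·x^2)·Dx  (order 1).
h: a_k = -10, -52, -142, -824/3, -1286/3, -1748/3, -32638/45, …
ICs: h(0) = -10.

f: a_k = 1, 1, 1, 1, 1, 1, 1, …
g: a_k = -2, -8, -16, -64/3, -64/3, -256/15, -512/45, …
Product ⇒ symmetric product L₀, ord ≤ 1.
h=h₀': d/dx-closure on L₀ ⇒ L.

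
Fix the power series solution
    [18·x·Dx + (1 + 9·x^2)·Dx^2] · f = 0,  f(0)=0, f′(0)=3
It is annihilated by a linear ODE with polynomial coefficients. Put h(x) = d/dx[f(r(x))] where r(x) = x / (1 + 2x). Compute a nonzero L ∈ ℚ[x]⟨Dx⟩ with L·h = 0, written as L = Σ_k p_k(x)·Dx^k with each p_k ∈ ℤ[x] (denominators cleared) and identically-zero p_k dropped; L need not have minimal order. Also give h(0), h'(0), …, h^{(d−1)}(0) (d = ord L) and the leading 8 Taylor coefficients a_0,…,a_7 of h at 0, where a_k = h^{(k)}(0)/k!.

f: a_k = 0, 3, 0, -9, 0, 243/5, 0, -2187/7, …
f∘r: x↦r, Dx↦Dx/r' in L_f ⇒ L₀.
h=h₀': d/dx-closure on L₀ ⇒ L.
L = (4 + 26·x) + (1 + 4·x + 13·x^2)·Dx  (order 1).
h: a_k = 3, -12, 9, 120, -597, 828, 4449, -28560, …
ICs: h(0) = 3.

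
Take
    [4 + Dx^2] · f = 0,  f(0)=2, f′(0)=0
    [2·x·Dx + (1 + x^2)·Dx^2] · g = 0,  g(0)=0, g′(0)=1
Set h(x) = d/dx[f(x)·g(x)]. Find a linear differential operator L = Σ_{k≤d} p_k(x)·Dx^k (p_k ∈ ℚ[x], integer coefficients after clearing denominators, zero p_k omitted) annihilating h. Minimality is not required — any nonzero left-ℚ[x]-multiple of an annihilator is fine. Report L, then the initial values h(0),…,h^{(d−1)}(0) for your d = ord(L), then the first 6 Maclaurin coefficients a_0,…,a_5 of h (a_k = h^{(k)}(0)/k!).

f: a_k = 2, 0, -4, 0, 4/3, 0, …
g: a_k = 0, 1, 0, -1/3, 0, 1/5, …
h₀=f·g: eliminate ⇒ L₀, order ≤ 2·2.
Derive L from L₀ (diff closure).
L = (512 + 1824·x^2 + 2768·x^4 + 1920·x^6 + 912·x^8 + 320·x^10 + 64·x^12) + (248·x + 944·x^3 + 1240·x^5 + 800·x^7 + 320·x^9 + 64·x^11)·Dx + (168 + 652·x^2 + 1080·x^4 + 892·x^6 + 488·x^8 + 176·x^10 + 32·x^12)·Dx^2 + (62·x + 236·x^3 + 310·x^5 + 200·x^7 + 80·x^9 + 16·x^11)·Dx^3 + (10 + 49·x^2 + 97·x^4 + 103·x^6 + 65·x^8 + 24·x^10 + 4·x^12)·Dx^4  (order 4).
h: a_k = 2, 0, -14, 0, 46/3, 0, …
ICs: h(0) = 2, h′(0) = 0, h′′(0) = -28, h′′′(0) = 0.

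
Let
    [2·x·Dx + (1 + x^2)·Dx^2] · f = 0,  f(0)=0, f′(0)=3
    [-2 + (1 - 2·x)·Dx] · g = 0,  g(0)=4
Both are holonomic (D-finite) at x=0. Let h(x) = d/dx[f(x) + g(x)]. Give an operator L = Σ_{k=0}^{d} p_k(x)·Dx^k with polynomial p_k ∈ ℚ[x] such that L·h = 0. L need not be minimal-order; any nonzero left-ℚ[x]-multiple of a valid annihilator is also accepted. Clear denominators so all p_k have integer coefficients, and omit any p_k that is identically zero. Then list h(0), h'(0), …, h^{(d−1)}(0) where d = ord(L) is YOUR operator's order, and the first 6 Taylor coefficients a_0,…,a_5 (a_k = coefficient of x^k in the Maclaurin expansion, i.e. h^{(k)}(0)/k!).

f: a_k = 0, 3, 0, -1, 0, 3/5, …
g: a_k = 4, 8, 16, 32, 64, 128, …
Weyl lclm of L_f,L_g ⇒ L₀ (ord ≤ 3).
h=h₀': d/dx-closure on L₀ ⇒ L.
L = (4 - 32·x - 12·x^2) + (-13 + 4·x - 25·x^2 - 12·x^3)·Dx + (2 - 3·x - 3·x^3 - 2·x^4)·Dx^2  (order 2).
h: a_k = 11, 32, 93, 256, 643, 1536, …
ICs: h(0) = 11, h′(0) = 32.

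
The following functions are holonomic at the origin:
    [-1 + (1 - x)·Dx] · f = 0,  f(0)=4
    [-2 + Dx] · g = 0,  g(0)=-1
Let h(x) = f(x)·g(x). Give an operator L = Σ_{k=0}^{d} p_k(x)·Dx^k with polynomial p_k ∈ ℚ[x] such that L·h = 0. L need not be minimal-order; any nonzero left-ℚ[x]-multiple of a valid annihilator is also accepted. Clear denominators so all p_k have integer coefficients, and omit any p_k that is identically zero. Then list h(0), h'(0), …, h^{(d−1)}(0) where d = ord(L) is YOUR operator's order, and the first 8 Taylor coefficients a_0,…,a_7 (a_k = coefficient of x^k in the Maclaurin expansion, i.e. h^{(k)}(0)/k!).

f: a_k = 4, 4, 4, 4, 4, 4, 4, 4, …
g: a_k = -1, -2, -2, -4/3, -2/3, -4/15, -4/45, -8/315, …
f·g: L₀ = L_f ⊗_s L_g, ord ≤ 1·1.
L = (3 - 2·x) + (-1 + x)·Dx  (order 1).
h: a_k = -4, -12, -20, -76/3, -28, -436/15, -1324/45, -620/21, …
ICs: h(0) = -4.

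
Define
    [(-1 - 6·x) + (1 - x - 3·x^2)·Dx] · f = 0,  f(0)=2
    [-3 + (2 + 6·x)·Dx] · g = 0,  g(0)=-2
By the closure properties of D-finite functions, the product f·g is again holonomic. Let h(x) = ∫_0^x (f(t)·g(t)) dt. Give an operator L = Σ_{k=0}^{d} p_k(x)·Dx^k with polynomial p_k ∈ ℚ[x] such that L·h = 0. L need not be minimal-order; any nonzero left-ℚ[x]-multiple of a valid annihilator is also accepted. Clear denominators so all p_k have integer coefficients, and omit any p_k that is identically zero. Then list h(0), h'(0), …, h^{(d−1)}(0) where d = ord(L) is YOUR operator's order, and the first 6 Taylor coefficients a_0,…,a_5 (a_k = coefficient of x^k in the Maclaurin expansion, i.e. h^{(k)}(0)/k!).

f: a_k = 2, 2, 8, 14, 38, 80, …
g: a_k = -2, -3, 9/4, -27/8, 405/64, -1701/128, …
Sym-product of L_f,L_g gives L₀ (≤ ord 1).
h=∫h₀ ⇒ L = L₀·Dx.
L = (5 + 15·x + 27·x^2)·Dx + (-2 - 4·x + 12·x^2 + 18·x^3)·Dx^2  (order 2).
h: a_k = 0, -4, -5, -35/6, -217/16, -3011/160, …
ICs: h(0) = 0, h′(0) = -4.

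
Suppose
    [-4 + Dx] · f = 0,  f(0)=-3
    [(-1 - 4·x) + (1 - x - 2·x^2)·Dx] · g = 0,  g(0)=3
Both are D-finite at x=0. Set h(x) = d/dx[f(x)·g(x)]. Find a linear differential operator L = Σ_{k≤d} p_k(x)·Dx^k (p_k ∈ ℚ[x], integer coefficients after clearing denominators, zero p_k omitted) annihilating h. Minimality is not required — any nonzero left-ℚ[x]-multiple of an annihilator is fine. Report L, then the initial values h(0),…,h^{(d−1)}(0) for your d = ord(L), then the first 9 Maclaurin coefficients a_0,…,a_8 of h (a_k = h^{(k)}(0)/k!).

f: a_k = -3, -12, -24, -32, -32, -128/5, -256/15, -1024/105, -512/105, …
g: a_k = 3, 3, 9, 15, 33, 63, 129, 255, 513, …
h₀=f·g: eliminate ⇒ L₀, order ≤ 1·1.
h=h₀': d/dx-closure on L₀ ⇒ L.
L = (30 + 4·x - 72·x^2 + 64·x^4) + (-5 + 5·x + 18·x^2 - 8·x^3 - 16·x^4)·Dx  (order 1).
h: a_k = -45, -270, -963, -2748, -7029, -16986, -39703, -3177576/35, -7150091/35, …
ICs: h(0) = -45.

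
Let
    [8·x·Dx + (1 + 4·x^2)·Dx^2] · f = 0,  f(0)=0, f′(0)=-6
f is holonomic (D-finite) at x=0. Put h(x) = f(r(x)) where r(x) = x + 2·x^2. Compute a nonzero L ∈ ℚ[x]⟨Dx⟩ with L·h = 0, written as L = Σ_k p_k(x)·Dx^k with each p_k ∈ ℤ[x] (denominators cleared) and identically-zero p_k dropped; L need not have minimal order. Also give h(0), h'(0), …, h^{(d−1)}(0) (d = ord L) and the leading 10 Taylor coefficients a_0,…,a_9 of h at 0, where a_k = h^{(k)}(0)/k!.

L = (-4 + 8·x + 64·x^2 + 192·x^3 + 192·x^4)·Dx + (1 + 4·x + 4·x^2 + 32·x^3 + 80·x^4 + 64·x^5)·Dx^2  (order 2).
h: a_k = 0, -6, -12, 8, 48, 384/5, -128, -4992/7, -768, 8704/3, …
ICs: h(0) = 0, h′(0) = -6.

f: a_k = 0, -6, 0, 8, 0, -96/5, 0, 384/7, 0, -512/3, …
L₀ from L_f via x↦r, Dx↦r'^{-1}Dx.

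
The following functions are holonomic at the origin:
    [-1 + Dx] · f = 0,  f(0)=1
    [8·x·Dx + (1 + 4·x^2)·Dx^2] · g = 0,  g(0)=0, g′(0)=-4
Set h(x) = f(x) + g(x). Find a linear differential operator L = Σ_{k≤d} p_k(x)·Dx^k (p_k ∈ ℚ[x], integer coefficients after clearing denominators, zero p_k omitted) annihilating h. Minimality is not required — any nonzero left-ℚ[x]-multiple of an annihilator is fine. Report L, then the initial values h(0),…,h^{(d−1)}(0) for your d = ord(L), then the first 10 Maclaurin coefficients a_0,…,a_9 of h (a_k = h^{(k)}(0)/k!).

f: a_k = 1, 1, 1/2, 1/6, 1/24, 1/120, 1/720, 1/5040, 1/40320, 1/362880, …
g: a_k = 0, -4, 0, 16/3, 0, -64/5, 0, 256/7, 0, -1024/9, …
h₀=f+g: left-lcm gives L₀, ord ≤ 3.
L = (8 - 8·x - 96·x^2 - 32·x^3)·Dx + (-9 + 88·x^2 - 16·x^4)·Dx^2 + (1 + 8·x + 8·x^2 + 32·x^3 + 16·x^4)·Dx^3  (order 3).
h: a_k = 1, -3, 1/2, 11/2, 1/24, -307/24, 1/720, 184321/5040, 1/40320, -41287679/362880, …
ICs: h(0) = 1, h′(0) = -3, h′′(0) = 1.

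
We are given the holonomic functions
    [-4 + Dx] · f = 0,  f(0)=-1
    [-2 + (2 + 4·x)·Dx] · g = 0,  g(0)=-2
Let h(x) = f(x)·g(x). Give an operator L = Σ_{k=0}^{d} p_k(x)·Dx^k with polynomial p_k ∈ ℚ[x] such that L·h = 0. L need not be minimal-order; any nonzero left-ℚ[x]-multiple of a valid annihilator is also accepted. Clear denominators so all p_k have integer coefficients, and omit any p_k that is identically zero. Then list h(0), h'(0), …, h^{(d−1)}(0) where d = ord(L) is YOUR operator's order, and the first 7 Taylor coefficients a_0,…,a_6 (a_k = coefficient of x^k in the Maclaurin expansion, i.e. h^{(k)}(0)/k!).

L = (-5 - 8·x) + (1 + 2·x)·Dx  (order 1).
h: a_k = 2, 10, 23, 103/3, 449/12, 1949/60, 1643/72, …
ICs: h(0) = 2.

f: a_k = -1, -4, -8, -32/3, -32/3, -128/15, -256/45, …
g: a_k = -2, -2, 1, -1, 5/4, -7/4, 21/8, …
Product ⇒ symmetric product L₀, ord ≤ 1.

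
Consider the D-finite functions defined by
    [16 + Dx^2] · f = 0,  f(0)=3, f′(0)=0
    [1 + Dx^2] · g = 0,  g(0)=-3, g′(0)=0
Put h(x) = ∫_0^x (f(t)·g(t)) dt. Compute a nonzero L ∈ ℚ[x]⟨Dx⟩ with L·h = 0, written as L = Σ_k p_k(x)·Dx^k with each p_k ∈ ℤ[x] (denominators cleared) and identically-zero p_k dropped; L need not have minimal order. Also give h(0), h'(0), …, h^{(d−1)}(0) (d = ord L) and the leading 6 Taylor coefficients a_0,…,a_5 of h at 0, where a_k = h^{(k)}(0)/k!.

f: a_k = 3, 0, -24, 0, 32, 0, …
g: a_k = -3, 0, 3/2, 0, -1/8, 0, …
L₀ := L_f ⊗_s L_g (sym. prod.), ord ≤ 4.
h=∫₀ˣh₀: take L = L₀·Dx.
L = 225·Dx + 34·Dx^3 + Dx^5  (order 5).
h: a_k = 0, -9, 0, 51/2, 0, -1059/40, …
ICs: h(0) = 0, h′(0) = -9, h′′(0) = 0, h′′′(0) = 153, h′′′′(0) = 0.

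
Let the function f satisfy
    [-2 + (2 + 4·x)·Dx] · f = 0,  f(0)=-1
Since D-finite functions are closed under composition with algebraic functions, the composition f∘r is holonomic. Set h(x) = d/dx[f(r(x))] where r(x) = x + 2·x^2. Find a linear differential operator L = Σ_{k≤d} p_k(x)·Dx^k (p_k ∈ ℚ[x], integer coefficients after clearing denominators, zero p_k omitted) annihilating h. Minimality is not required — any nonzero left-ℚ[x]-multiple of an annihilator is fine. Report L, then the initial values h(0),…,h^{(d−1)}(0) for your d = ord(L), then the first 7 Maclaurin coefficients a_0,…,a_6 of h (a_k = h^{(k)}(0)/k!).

L = 3 + (-1 - 6·x - 12·x^2 - 16·x^3)·Dx  (order 1).
h: a_k = -1, -3, 9/2, -3/2, -75/8, 171/8, -147/16, …
ICs: h(0) = -1.

f: a_k = -1, -1, 1/2, -1/2, 5/8, -7/8, 21/16, …
h₀=f(r): pull back L_f along r ⇒ L₀.
h₀' ⇒ L via d/dx closure of L₀.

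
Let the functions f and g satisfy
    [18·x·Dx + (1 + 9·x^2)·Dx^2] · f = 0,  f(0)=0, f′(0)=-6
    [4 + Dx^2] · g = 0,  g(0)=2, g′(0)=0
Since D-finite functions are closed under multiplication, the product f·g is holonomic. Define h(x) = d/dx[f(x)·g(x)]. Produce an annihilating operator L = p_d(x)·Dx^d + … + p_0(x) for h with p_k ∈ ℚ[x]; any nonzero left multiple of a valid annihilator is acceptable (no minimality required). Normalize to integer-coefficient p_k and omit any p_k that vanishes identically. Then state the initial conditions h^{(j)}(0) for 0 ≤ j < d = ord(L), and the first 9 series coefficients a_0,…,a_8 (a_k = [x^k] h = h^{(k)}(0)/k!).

L = (52480 + 1115424·x^2 + 18751824·x^4 + 15209856·x^6 + 3464208·x^8 - 11337408·x^10 + 34012224·x^12) + (31032·x + 1320624·x^3 + 10701720·x^5 + 13646880·x^7 + 18895680·x^9 + 34012224·x^11)·Dx + (13640 + 300780·x^2 + 4978584·x^4 + 5269212·x^6 + 3621672·x^8 + 2834352·x^10 + 17006112·x^12)·Dx^2 + (7758·x + 330156·x^3 + 2675430·x^5 + 3411720·x^7 + 4723920·x^9 + 8503056·x^11)·Dx^3 + (130 + 5481·x^2 + 72657·x^4 + 366687·x^6 + 688905·x^8 + 1417176·x^10 + 2125764·x^12)·Dx^4  (order 4).
h: a_k = -12, 0, 180, 0, -1372, 0, 174676/15, 0, -3584796/35, …
ICs: h(0) = -12, h′(0) = 0, h′′(0) = 360, h′′′(0) = 0.

f: a_k = 0, -6, 0, 18, 0, -486/5, 0, 4374/7, 0, …
g: a_k = 2, 0, -4, 0, 4/3, 0, -8/45, 0, 4/315, …
f·g: L₀ = L_f ⊗_s L_g, ord ≤ 2·2.
Differentiate: ansatz ord ≤ ord L₀ ⇒ L.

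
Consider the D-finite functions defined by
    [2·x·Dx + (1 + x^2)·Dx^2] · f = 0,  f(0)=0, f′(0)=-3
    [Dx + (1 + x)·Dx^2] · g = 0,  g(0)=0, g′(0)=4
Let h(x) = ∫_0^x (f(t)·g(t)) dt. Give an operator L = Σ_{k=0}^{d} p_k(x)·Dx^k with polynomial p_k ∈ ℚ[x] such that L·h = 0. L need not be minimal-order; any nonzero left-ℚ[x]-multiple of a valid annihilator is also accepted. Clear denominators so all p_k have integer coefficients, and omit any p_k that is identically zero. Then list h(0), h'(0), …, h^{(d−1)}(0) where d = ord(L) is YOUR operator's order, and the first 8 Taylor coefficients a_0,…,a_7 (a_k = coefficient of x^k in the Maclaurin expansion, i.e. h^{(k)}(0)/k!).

L = (24 + 44·x + 80·x^2 + 156·x^3 + 120·x^4 + 52·x^5 + 4·x^7)·Dx^2 + (18 + 124·x + 308·x^2 + 484·x^3 + 544·x^4 + 372·x^5 + 140·x^6 + 12·x^7 + 14·x^8)·Dx^3 + (12 + 64·x + 192·x^2 + 312·x^3 + 360·x^4 + 312·x^5 + 192·x^6 + 72·x^7 + 12·x^8 + 8·x^9)·Dx^4 + (5 + 18·x + 37·x^2 + 56·x^3 + 66·x^4 + 60·x^5 + 42·x^6 + 24·x^7 + 9·x^8 + 2·x^9 + x^10)·Dx^5  (order 5).
h: a_k = 0, 0, 0, -4, 3/2, 0, 1/6, -52/105, …
ICs: h(0) = 0, h′(0) = 0, h′′(0) = 0, h′′′(0) = -24, h′′′′(0) = 36.

f: a_k = 0, -3, 0, 1, 0, -3/5, 0, 3/7, …
g: a_k = 0, 4, -2, 4/3, -1, 4/5, -2/3, 4/7, …
L₀ := L_f ⊗_s L_g (sym. prod.), ord ≤ 4.
Integrate: L := L₀·Dx.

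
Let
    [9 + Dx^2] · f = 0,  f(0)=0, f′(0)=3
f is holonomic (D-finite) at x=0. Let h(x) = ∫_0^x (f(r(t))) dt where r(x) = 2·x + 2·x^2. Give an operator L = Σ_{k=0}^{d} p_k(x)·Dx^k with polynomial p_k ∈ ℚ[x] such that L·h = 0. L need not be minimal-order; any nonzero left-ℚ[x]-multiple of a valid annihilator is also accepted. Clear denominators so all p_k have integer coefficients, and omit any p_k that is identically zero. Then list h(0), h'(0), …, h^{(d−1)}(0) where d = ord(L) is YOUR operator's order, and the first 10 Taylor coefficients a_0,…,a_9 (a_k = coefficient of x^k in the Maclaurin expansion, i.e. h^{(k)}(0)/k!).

L = (36 + 216·x + 432·x^2 + 288·x^3)·Dx - 2·Dx^2 + (1 + 2·x)·Dx^3  (order 3).
h: a_k = 0, 0, 3, 2, -9, -108/5, -36/5, 288/7, 2592/35, 144/5, …
ICs: h(0) = 0, h′(0) = 0, h′′(0) = 6.

f: a_k = 0, 3, 0, -9/2, 0, 81/40, 0, -243/560, 0, 243/4480, …
L₀ from L_f via x↦r, Dx↦r'^{-1}Dx.
h=∫h₀ ⇒ L = L₀·Dx.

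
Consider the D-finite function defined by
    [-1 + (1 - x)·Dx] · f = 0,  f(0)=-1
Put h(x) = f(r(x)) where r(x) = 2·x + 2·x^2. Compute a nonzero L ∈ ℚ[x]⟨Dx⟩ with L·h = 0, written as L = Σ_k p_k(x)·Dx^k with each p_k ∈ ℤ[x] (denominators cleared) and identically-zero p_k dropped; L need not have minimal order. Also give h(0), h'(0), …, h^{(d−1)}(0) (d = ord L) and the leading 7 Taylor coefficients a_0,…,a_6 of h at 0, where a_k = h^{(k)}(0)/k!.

f: a_k = -1, -1, -1, -1, -1, -1, -1, …
Change of var in L_f (x↦r) gives L₀.
L = (2 + 4·x) + (-1 + 2·x + 2·x^2)·Dx  (order 1).
h: a_k = -1, -2, -6, -16, -44, -120, -328, …
ICs: h(0) = -1.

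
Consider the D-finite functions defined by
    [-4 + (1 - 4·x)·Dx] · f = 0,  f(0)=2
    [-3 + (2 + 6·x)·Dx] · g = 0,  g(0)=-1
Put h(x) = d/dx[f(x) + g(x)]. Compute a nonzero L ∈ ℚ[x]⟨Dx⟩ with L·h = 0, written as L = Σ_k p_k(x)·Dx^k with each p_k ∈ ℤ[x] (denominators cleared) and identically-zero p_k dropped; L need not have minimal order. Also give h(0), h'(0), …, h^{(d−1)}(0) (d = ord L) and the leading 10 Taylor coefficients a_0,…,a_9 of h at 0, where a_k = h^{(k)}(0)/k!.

f: a_k = 2, 8, 32, 128, 512, 2048, 8192, 32768, 131072, 524288, …
g: a_k = -1, -3/2, 9/8, -27/16, 405/128, -1701/256, 15309/1024, -72171/2048, 2814669/32768, -14073345/65536, …
f+g: L₀ = lclm(L_f,L_g), ord ≤ 1+1.
Differentiate: ansatz ord ≤ ord L₀ ⇒ L.
L = (-792 - 864·x) + (-357 - 2520·x - 3024·x^2)·Dx + (38 + 34·x - 528·x^2 - 864·x^3)·Dx^2  (order 2).
h: a_k = 13/2, 265/4, 6063/16, 65941/32, 2612935/256, 25211751/512, 469256851/2048, 4297781965/4096, 309110985207/65536, 2749496810035/131072, …
ICs: h(0) = 13/2, h′(0) = 265/4.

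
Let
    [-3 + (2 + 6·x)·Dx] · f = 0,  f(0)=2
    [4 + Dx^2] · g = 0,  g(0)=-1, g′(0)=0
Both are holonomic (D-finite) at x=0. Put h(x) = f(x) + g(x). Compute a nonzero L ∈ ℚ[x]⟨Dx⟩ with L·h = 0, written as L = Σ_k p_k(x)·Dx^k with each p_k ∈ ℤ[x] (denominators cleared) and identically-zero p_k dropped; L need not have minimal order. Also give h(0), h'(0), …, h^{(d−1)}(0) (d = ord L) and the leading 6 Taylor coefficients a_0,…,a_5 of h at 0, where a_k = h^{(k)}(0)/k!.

L = (-516 - 1152·x - 1728·x^2) + (56 + 936·x + 3456·x^2 + 3456·x^3)·Dx + (-129 - 288·x - 432·x^2)·Dx^2 + (14 + 234·x + 864·x^2 + 864·x^3)·Dx^3  (order 3).
h: a_k = 1, 3, -1/4, 27/8, -1343/192, 1701/128, …
ICs: h(0) = 1, h′(0) = 3, h′′(0) = -1/2.

f: a_k = 2, 3, -9/4, 27/8, -405/64, 1701/128, …
g: a_k = -1, 0, 2, 0, -2/3, 0, …
Sum ⇒ L₀ = lclm(L_f,L_g) in ℚ(x)⟨Dx⟩.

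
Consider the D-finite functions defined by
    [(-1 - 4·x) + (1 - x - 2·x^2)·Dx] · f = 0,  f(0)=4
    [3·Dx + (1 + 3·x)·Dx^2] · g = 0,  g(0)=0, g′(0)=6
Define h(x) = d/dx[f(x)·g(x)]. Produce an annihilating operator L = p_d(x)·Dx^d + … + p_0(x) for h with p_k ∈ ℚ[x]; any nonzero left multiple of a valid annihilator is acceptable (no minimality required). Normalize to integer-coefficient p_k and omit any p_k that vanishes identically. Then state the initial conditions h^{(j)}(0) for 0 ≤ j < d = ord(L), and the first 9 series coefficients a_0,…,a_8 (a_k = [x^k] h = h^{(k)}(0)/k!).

L = (192 + 756·x + 1296·x^2) + (3 + 165·x + 864·x^2 + 1008·x^3)·Dx + (-7 - 38·x - 13·x^2 + 162·x^3 + 144·x^4)·Dx^2  (order 2).
h: a_k = 24, -24, 324, -312, 2634, -18036/5, 103314/5, -269448/7, 5855247/35, …
ICs: h(0) = 24, h′(0) = -24.

f: a_k = 4, 4, 12, 20, 44, 84, 172, 340, 684, …
g: a_k = 0, 6, -9, 18, -81/2, 486/5, -243, 4374/7, -6561/4, …
h₀=f·g: eliminate ⇒ L₀, order ≤ 1·2.
h₀' ⇒ L via d/dx closure of L₀.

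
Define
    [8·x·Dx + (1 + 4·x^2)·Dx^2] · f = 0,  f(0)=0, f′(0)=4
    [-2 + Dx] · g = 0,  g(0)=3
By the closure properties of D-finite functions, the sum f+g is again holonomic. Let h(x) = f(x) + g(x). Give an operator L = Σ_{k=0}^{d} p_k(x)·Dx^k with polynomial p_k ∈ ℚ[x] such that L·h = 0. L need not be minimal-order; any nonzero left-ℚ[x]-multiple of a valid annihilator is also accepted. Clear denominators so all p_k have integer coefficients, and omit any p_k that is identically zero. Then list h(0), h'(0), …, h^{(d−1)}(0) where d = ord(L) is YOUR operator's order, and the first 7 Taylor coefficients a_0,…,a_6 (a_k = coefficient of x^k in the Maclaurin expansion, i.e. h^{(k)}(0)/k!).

f: a_k = 0, 4, 0, -16/3, 0, 64/5, 0, …
g: a_k = 3, 6, 6, 4, 2, 4/5, 4/15, …
L₀ := lclm(L_f,L_g); ord L₀ ≤ 2+1.
L = (8 - 32·x - 32·x^2)·Dx + (-6 + 12·x + 8·x^2 - 16·x^3)·Dx^2 + (1 + 2·x + 4·x^2 + 8·x^3)·Dx^3  (order 3).
h: a_k = 3, 10, 6, -4/3, 2, 68/5, 4/15, …
ICs: h(0) = 3, h′(0) = 10, h′′(0) = 12.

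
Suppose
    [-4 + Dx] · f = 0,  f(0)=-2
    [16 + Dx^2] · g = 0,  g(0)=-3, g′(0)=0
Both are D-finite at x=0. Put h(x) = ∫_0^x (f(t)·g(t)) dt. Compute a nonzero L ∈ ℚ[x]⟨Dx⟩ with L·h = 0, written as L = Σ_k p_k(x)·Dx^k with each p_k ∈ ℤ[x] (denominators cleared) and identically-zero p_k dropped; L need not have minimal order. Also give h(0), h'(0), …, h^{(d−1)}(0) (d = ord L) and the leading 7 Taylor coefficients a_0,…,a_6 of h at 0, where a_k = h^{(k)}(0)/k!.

f: a_k = -2, -8, -16, -64/3, -64/3, -256/15, -512/45, …
g: a_k = -3, 0, 24, 0, -32, 0, 256/15, …
Product ⇒ symmetric product L₀, ord ≤ 2.
∫: right-multiply L₀ by Dx.
L = 32·Dx - 8·Dx^2 + Dx^3  (order 3).
h: a_k = 0, 6, 12, 0, -32, -256/5, -512/15, …
ICs: h(0) = 0, h′(0) = 6, h′′(0) = 24.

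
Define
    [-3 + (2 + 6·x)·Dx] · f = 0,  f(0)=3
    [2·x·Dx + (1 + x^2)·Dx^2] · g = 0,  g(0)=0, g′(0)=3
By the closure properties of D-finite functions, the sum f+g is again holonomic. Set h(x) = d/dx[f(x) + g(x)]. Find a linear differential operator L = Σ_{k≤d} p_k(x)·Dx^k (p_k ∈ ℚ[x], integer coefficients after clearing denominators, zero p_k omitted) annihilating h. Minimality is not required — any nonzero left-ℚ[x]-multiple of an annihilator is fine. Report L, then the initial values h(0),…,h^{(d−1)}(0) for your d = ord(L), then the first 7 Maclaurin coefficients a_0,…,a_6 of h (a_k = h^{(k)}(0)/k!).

f: a_k = 3, 9/2, -27/8, 81/16, -1215/128, 5103/256, -45927/1024, …
g: a_k = 0, 3, 0, -1, 0, 3/5, 0, …
Sum ⇒ L₀ = lclm(L_f,L_g) in ℚ(x)⟨Dx⟩.
Derive L from L₀ (diff closure).
L = (-12 - 90·x + 36·x^2 + 54·x^3) + (-35 - 48·x - 102·x^2 + 144·x^3 + 189·x^4)·Dx + (-6 - 10·x + 36·x^2 + 44·x^3 + 42·x^4 + 54·x^5)·Dx^2  (order 2).
h: a_k = 15/2, -27/4, 195/16, -1215/32, 26283/256, -137781/512, 1509447/2048, …
ICs: h(0) = 15/2, h′(0) = -27/4.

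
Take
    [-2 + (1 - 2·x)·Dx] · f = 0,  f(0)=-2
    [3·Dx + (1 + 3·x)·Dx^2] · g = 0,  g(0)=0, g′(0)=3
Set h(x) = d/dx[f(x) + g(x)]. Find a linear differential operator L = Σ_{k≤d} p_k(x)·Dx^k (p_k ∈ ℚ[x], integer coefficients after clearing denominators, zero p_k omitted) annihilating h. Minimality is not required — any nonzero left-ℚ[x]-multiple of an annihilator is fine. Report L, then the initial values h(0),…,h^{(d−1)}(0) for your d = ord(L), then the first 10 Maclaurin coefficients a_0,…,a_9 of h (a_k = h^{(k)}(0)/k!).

f: a_k = -2, -4, -8, -16, -32, -64, -128, -256, -512, -1024, …
g: a_k = 0, 3, -9/2, 9, -81/4, 243/5, -243/2, 2187/7, -6561/8, 2187, …
L₀ := lclm(L_f,L_g); ord L₀ ≤ 1+2.
h₀' ⇒ L via d/dx closure of L₀.
L = (144 + 72·x) + (6 + 216·x + 144·x^2)·Dx + (-7 - 13·x + 36·x^2 + 36·x^3)·Dx^2  (order 2).
h: a_k = -1, -25, -21, -209, -77, -1497, 395, -10657, 10467, -79529, …
ICs: h(0) = -1, h′(0) = -25.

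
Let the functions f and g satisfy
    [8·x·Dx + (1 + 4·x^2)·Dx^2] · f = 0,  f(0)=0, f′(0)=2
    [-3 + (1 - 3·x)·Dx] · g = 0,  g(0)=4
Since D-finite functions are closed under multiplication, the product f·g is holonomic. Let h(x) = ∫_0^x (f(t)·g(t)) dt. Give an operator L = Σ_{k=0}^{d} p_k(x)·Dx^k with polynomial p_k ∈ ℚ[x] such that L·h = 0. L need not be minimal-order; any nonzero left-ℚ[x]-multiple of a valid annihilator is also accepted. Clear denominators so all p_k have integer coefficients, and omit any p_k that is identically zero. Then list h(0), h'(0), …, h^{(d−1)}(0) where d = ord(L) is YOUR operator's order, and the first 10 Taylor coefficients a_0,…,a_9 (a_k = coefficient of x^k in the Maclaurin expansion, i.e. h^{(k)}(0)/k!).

f: a_k = 0, 2, 0, -8/3, 0, 32/5, 0, -128/7, 0, 512/9, …
g: a_k = 4, 12, 36, 108, 324, 972, 2916, 8748, 26244, 78732, …
Sym-product of L_f,L_g gives L₀ (≤ ord 2).
∫: right-multiply L₀ by Dx.
L = 24·x·Dx + (6 - 8·x + 48·x^2)·Dx^2 + (-1 + 3·x - 4·x^2 + 12·x^3)·Dx^3  (order 3).
h: a_k = 0, 0, 4, 8, 46/3, 184/5, 1444/15, 8664/35, 22423/35, 179384/105, …
ICs: h(0) = 0, h′(0) = 0, h′′(0) = 8.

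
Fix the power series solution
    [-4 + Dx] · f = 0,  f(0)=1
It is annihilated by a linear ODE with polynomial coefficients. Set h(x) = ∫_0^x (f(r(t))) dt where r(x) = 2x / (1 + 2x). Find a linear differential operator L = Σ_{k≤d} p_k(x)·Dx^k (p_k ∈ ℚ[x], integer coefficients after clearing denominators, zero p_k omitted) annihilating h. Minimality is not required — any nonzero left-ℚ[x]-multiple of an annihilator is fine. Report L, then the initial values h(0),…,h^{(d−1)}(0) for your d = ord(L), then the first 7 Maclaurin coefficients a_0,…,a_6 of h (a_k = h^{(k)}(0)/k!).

f: a_k = 1, 4, 8, 32/3, 32/3, 128/15, 256/45, …
Substitute x→r, Dx→(1/r')Dx; clear ⇒ L₀.
∫: right-multiply L₀ by Dx.
L = -8·Dx + (1 + 4·x + 4·x^2)·Dx^2  (order 2).
h: a_k = 0, 1, 4, 16/3, -8/3, -64/15, 448/45, …
ICs: h(0) = 0, h′(0) = 1.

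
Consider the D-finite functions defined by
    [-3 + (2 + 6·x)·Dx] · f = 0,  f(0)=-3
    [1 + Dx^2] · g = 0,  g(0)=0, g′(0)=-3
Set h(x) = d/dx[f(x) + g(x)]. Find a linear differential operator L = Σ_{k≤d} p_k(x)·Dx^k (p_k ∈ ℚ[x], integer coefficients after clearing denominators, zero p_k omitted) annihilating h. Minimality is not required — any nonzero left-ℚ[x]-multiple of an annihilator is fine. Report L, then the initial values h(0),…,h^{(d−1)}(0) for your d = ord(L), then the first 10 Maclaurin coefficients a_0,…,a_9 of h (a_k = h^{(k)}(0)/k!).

L = (-417 - 72·x - 108·x^2) + (-62 - 234·x - 216·x^2 - 216·x^3)·Dx + (-417 - 72·x - 108·x^2)·Dx^2 + (-62 - 234·x - 216·x^2 - 216·x^3)·Dx^3  (order 3).
h: a_k = -15/2, 27/4, -219/16, 1215/32, -25547/256, 137781/512, -22733737/30720, 8444007/4096, -39897933587/6881280, 2153221785/131072, …
ICs: h(0) = -15/2, h′(0) = 27/4, h′′(0) = -219/8.

f: a_k = -3, -9/2, 27/8, -81/16, 1215/128, -5103/256, 45927/1024, -216513/2048, 8444007/32768, -42220035/65536, …
g: a_k = 0, -3, 0, 1/2, 0, -1/40, 0, 1/1680, 0, -1/120960, …
h₀=f+g: left-lcm gives L₀, ord ≤ 3.
Differentiate: ansatz ord ≤ ord L₀ ⇒ L.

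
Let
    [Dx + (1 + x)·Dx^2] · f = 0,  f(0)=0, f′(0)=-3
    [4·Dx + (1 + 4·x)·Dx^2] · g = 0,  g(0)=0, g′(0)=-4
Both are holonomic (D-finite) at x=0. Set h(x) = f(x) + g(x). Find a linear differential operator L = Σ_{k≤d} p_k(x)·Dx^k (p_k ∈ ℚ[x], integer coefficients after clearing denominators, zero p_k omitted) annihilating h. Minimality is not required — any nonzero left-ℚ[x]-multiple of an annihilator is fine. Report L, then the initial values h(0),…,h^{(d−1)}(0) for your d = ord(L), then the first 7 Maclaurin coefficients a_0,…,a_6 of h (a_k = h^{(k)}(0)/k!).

f: a_k = 0, -3, 3/2, -1, 3/4, -3/5, 1/2, …
g: a_k = 0, -4, 8, -64/3, 64, -1024/5, 2048/3, …
f+g: L₀ = lclm(L_f,L_g), ord ≤ 2+2.
L = 8·Dx + (10 + 16·x)·Dx^2 + (1 + 5·x + 4·x^2)·Dx^3  (order 3).
h: a_k = 0, -7, 19/2, -67/3, 259/4, -1027/5, 4099/6, …
ICs: h(0) = 0, h′(0) = -7, h′′(0) = 19.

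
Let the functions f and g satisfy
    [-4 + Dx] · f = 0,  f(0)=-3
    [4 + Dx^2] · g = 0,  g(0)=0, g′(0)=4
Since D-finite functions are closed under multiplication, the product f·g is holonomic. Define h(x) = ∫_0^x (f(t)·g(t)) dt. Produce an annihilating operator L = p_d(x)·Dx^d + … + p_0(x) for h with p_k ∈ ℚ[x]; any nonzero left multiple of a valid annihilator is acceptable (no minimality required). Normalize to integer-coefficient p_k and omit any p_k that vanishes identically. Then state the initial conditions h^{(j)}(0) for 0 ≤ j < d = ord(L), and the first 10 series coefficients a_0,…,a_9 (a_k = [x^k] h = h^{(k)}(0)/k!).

L = 20·Dx - 8·Dx^2 + Dx^3  (order 3).
h: a_k = 0, 0, -6, -16, -22, -96/5, -164/15, -352/105, 58/105, 64/45, …
ICs: h(0) = 0, h′(0) = 0, h′′(0) = -12.

f: a_k = -3, -12, -24, -32, -32, -128/5, -256/15, -1024/105, -512/105, -2048/945, …
g: a_k = 0, 4, 0, -8/3, 0, 8/15, 0, -16/315, 0, 8/2835, …
L₀ := L_f ⊗_s L_g (sym. prod.), ord ≤ 2.
h=∫₀ˣh₀: take L = L₀·Dx.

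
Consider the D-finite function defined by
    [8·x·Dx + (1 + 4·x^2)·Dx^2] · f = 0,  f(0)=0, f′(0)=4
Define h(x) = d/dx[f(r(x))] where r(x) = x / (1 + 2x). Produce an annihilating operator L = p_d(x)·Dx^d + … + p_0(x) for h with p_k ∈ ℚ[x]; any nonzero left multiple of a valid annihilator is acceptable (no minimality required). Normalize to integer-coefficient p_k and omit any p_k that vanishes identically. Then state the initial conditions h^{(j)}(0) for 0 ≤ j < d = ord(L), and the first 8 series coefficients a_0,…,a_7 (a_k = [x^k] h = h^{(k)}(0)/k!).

L = (4 + 16·x) + (1 + 4·x + 8·x^2)·Dx  (order 1).
h: a_k = 4, -16, 32, 0, -256, 1024, -2048, 0, …
ICs: h(0) = 4.

f: a_k = 0, 4, 0, -16/3, 0, 64/5, 0, -256/7, …
f∘r: x↦r, Dx↦Dx/r' in L_f ⇒ L₀.
Derive L from L₀ (diff closure).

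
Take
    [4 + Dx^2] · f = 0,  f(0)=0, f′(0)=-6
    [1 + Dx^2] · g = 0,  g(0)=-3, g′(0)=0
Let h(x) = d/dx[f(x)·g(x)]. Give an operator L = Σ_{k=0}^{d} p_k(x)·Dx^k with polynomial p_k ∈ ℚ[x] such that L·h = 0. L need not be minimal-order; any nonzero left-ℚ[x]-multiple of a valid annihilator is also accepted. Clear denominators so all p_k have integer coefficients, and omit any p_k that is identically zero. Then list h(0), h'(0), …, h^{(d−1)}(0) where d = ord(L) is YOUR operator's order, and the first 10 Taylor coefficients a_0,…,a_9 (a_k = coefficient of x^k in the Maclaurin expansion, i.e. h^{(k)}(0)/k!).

L = 9 + 10·Dx^2 + Dx^4  (order 4).
h: a_k = 18, 0, -63, 0, 183/4, 0, -547/40, 0, 703/320, 0, …
ICs: h(0) = 18, h′(0) = 0, h′′(0) = -126, h′′′(0) = 0.

f: a_k = 0, -6, 0, 4, 0, -4/5, 0, 8/105, 0, -4/945, …
g: a_k = -3, 0, 3/2, 0, -1/8, 0, 1/240, 0, -1/13440, 0, …
f·g: L₀ = L_f ⊗_s L_g, ord ≤ 2·2.
Differentiate: ansatz ord ≤ ord L₀ ⇒ L.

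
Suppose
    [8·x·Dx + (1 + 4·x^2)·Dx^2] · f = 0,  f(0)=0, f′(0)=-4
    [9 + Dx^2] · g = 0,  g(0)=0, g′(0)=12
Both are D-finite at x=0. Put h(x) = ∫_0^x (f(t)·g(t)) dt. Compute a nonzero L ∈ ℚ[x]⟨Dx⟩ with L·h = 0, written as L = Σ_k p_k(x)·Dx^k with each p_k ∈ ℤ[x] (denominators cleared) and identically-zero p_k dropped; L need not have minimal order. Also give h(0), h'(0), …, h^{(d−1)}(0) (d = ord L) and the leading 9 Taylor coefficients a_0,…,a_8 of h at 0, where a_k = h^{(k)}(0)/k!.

f: a_k = 0, -4, 0, 16/3, 0, -64/5, 0, 256/7, 0, …
g: a_k = 0, 12, 0, -18, 0, 81/10, 0, -243/140, 0, …
L₀ := L_f ⊗_s L_g (sym. prod.), ord ≤ 4.
Integrate: L := L₀·Dx.
L = (2925 + 31536·x^2 + 95904·x^4 + 186624·x^6 + 186624·x^8)·Dx + (2448·x + 20160·x^3 + 62208·x^5 + 82944·x^7)·Dx^2 + (442 + 5088·x^2 + 19008·x^4 + 41472·x^6 + 41472·x^8)·Dx^3 + (272·x + 2240·x^3 + 6912·x^5 + 9216·x^7)·Dx^4 + (13 + 176·x^2 + 928·x^4 + 2304·x^6 + 2304·x^8)·Dx^5  (order 5).
h: a_k = 0, 0, 0, -16, 0, 136/5, 0, -282/7, 0, …
ICs: h(0) = 0, h′(0) = 0, h′′(0) = 0, h′′′(0) = -96, h′′′′(0) = 0.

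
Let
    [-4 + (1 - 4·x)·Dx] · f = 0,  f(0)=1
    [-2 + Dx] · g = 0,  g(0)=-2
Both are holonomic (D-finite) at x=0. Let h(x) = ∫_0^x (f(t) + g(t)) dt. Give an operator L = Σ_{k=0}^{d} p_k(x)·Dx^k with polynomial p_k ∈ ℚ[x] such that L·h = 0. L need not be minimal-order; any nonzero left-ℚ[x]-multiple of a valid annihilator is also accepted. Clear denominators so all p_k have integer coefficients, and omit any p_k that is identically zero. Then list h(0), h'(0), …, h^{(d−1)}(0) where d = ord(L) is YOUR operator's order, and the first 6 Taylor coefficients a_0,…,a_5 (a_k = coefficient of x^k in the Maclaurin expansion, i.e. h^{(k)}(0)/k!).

L = (-24 - 32·x)·Dx + (14 + 16·x - 32·x^2)·Dx^2 + (-1 + 16·x^2)·Dx^3  (order 3).
h: a_k = 0, -1, 0, 4, 46/3, 764/15, …
ICs: h(0) = 0, h′(0) = -1, h′′(0) = 0.

f: a_k = 1, 4, 16, 64, 256, 1024, …
g: a_k = -2, -4, -4, -8/3, -4/3, -8/15, …
h₀=f+g: left-lcm gives L₀, ord ≤ 2.
∫: right-multiply L₀ by Dx.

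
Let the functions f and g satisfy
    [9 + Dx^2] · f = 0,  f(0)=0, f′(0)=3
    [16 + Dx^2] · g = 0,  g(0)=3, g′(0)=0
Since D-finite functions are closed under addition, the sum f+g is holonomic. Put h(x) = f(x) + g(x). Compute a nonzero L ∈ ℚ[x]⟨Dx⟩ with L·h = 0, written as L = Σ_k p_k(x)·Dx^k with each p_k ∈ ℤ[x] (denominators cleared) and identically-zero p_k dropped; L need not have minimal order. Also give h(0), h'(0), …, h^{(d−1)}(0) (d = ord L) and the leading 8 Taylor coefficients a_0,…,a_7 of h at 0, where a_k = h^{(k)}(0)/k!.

L = 144 + 25·Dx^2 + Dx^4  (order 4).
h: a_k = 3, 3, -24, -9/2, 32, 81/40, -256/15, -243/560, …
ICs: h(0) = 3, h′(0) = 3, h′′(0) = -48, h′′′(0) = -27.

f: a_k = 0, 3, 0, -9/2, 0, 81/40, 0, -243/560, …
g: a_k = 3, 0, -24, 0, 32, 0, -256/15, 0, …
L₀ := lclm(L_f,L_g); ord L₀ ≤ 2+2.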